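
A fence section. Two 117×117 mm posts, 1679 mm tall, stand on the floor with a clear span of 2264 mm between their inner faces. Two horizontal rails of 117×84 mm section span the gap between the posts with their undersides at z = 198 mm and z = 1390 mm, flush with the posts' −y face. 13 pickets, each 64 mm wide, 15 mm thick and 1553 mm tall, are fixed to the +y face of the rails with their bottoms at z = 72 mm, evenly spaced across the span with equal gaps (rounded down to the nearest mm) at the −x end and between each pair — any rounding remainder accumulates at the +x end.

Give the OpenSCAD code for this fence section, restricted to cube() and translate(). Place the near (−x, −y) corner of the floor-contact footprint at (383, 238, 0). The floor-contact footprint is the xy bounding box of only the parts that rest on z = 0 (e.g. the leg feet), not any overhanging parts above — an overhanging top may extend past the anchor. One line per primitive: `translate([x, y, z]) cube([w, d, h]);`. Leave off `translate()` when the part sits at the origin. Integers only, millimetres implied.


translate([383, 238, 0]) cube([117, 117, 1679]);
translate([2764, 238, 0]) cube([117, 117, 1679]);
translate([500, 238, 198]) cube([2264, 117, 84]);
translate([500, 238, 1390]) cube([2264, 117, 84]);
translate([602, 355, 72]) cube([64, 15, 1553]);
translate([768, 355, 72]) cube([64, 15, 1553]);
translate([934, 355, 72]) cube([64, 15, 1553]);
translate([1100, 355, 72]) cube([64, 15, 1553]);
translate([1266, 355, 72]) cube([64, 15, 1553]);
translate([1432, 355, 72]) cube([64, 15, 1553]);
translate([1598, 355, 72]) cube([64, 15, 1553]);
translate([1764, 355, 72]) cube([64, 15, 1553]);
translate([1930, 355, 72]) cube([64, 15, 1553]);
translate([2096, 355, 72]) cube([64, 15, 1553]);
translate([2262, 355, 72]) cube([64, 15, 1553]);
translate([2428, 355, 72]) cube([64, 15, 1553]);
translate([2594, 355, 72]) cube([64, 15, 1553]);


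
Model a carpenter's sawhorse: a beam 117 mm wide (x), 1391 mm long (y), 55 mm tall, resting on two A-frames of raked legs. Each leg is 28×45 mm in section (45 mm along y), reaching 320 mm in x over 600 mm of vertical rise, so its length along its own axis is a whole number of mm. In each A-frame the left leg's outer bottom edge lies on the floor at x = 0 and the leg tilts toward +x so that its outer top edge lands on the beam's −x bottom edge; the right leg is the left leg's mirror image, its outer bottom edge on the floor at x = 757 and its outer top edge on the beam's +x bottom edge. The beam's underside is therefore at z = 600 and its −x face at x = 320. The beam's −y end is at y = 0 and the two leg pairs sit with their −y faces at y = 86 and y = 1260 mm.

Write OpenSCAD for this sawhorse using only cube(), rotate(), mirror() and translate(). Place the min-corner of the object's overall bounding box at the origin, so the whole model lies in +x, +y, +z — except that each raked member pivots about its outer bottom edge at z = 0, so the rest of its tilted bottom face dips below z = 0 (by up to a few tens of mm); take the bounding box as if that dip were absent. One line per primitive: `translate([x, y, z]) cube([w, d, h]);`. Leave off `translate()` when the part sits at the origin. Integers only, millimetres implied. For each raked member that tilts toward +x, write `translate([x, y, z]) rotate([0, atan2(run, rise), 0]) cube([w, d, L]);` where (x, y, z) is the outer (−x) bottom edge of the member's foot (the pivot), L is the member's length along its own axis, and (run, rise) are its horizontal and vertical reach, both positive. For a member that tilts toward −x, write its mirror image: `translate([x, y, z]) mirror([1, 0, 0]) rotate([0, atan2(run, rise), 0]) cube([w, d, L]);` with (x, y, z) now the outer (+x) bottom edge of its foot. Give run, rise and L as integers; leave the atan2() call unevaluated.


// leg length = √(320² + 600²) = 680
// right-leg outer foot x = 2·320 + 117 = 757
// beam min-corner = (320, 0, 600)
translate([320, 0, 600]) cube([117, 1391, 55]);
translate([0, 86, 0]) rotate([0, atan2(320, 600), 0]) cube([28, 45, 680]);
translate([757, 86, 0]) mirror([1, 0, 0]) rotate([0, atan2(320, 600), 0]) cube([28, 45, 680]);
translate([0, 1260, 0]) rotate([0, atan2(320, 600), 0]) cube([28, 45, 680]);
translate([757, 1260, 0]) mirror([1, 0, 0]) rotate([0, atan2(320, 600), 0]) cube([28, 45, 680]);


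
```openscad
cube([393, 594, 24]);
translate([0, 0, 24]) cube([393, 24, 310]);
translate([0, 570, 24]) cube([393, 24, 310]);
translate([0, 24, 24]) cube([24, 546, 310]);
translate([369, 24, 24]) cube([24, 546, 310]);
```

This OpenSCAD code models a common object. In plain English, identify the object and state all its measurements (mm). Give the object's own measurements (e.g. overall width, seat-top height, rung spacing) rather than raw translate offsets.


An open-topped rectangular box: outside dimensions 393×594×334 mm, with a uniform wall and base thickness of 24 mm. The base is a full 393×594 slab on the floor; four walls sit on top of the base. The front and back walls (the −y and +y sides) span the full width; the two side walls fit between them.


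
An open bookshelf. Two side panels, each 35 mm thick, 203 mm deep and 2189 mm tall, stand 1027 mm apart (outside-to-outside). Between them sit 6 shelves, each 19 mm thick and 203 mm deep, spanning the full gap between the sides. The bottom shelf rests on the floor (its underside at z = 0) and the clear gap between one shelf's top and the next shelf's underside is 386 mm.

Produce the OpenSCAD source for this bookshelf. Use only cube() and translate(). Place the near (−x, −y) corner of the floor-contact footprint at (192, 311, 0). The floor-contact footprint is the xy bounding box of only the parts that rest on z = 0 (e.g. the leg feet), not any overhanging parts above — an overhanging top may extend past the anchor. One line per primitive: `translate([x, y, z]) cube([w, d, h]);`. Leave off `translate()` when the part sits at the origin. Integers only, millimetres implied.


translate([192, 311, 0]) cube([35, 203, 2189]);
translate([1184, 311, 0]) cube([35, 203, 2189]);
translate([227, 311, 0]) cube([957, 203, 19]);
translate([227, 311, 405]) cube([957, 203, 19]);
translate([227, 311, 810]) cube([957, 203, 19]);
translate([227, 311, 1215]) cube([957, 203, 19]);
translate([227, 311, 1620]) cube([957, 203, 19]);
translate([227, 311, 2025]) cube([957, 203, 19]);


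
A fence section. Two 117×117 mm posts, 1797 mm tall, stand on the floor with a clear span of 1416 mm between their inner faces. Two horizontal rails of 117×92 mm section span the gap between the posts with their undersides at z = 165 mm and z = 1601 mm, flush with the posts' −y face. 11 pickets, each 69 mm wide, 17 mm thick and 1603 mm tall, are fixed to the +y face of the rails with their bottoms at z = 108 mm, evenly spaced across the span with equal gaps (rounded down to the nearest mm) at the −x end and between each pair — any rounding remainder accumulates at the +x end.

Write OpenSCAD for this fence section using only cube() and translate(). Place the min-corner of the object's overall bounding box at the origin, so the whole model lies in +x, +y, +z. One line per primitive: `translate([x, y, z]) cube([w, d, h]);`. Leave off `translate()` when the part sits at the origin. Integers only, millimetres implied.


cube([117, 117, 1797]);
translate([1533, 0, 0]) cube([117, 117, 1797]);
translate([117, 0, 165]) cube([1416, 117, 92]);
translate([117, 0, 1601]) cube([1416, 117, 92]);
translate([171, 117, 108]) cube([69, 17, 1603]);
translate([294, 117, 108]) cube([69, 17, 1603]);
translate([417, 117, 108]) cube([69, 17, 1603]);
translate([540, 117, 108]) cube([69, 17, 1603]);
translate([663, 117, 108]) cube([69, 17, 1603]);
translate([786, 117, 108]) cube([69, 17, 1603]);
translate([909, 117, 108]) cube([69, 17, 1603]);
translate([1032, 117, 108]) cube([69, 17, 1603]);
translate([1155, 117, 108]) cube([69, 17, 1603]);
translate([1278, 117, 108]) cube([69, 17, 1603]);
translate([1401, 117, 108]) cube([69, 17, 1603]);


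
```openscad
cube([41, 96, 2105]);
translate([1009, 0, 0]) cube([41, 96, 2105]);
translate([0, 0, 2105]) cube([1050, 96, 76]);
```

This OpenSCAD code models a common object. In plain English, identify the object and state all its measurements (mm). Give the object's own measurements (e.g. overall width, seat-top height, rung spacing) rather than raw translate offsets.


A door frame. The clear opening is 968 mm wide and 2105 mm high. Two 41 mm wide jambs, 96 mm deep, stand either side of the opening from the floor to the top of the opening. A 76 mm thick head sits across the top of both jambs, spanning the full outside width of the frame.


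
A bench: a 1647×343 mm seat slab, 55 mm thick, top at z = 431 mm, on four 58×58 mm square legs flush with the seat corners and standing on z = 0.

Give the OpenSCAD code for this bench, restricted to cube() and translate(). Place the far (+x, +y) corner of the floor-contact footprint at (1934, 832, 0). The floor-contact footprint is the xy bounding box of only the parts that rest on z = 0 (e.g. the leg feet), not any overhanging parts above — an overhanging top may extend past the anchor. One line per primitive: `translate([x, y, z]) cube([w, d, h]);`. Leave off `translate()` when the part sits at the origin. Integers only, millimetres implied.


// leg_h = 431 − 55 = 376
translate([287, 489, 376]) cube([1647, 343, 55]);
translate([287, 489, 0]) cube([58, 58, 376]);
translate([287, 774, 0]) cube([58, 58, 376]);
translate([1876, 489, 0]) cube([58, 58, 376]);
translate([1876, 774, 0]) cube([58, 58, 376]);


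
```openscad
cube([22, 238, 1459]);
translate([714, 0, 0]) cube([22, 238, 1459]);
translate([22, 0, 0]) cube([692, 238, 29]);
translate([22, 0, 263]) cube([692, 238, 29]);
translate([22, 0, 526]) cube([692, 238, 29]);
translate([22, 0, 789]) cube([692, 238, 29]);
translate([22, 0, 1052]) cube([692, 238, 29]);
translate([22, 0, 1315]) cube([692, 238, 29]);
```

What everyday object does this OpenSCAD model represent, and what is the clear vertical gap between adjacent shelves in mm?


A bookshelf. The clear shelf gap is 234 mm.

Two tall side panels with 6 horizontal boards between them — a bookshelf. The first two shelf undersides are at z = 0 and z = 263; with shelf thickness 29, the clear gap is 263 − 0 − 29 = 234 mm.


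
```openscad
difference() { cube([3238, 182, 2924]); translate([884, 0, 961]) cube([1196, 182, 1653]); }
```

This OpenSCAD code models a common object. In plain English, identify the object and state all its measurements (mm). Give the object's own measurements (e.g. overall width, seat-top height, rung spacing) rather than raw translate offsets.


A wall 3238 mm long (x), 182 mm thick (y), 2924 mm tall, with a rectangular window opening cut through it. The opening is 1196 mm wide and 1653 mm tall; its sill is at z = 961 mm and its near (−x) edge is 884 mm from the wall's −x end. The opening passes through the full wall thickness.


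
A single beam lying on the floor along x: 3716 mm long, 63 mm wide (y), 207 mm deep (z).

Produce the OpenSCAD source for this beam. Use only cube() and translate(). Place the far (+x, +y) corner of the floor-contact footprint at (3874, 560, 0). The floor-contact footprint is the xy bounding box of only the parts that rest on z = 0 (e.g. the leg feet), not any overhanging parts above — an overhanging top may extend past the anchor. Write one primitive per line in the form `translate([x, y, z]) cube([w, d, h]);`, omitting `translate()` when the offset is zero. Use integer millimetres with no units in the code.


translate([158, 497, 0]) cube([3716, 63, 207]);


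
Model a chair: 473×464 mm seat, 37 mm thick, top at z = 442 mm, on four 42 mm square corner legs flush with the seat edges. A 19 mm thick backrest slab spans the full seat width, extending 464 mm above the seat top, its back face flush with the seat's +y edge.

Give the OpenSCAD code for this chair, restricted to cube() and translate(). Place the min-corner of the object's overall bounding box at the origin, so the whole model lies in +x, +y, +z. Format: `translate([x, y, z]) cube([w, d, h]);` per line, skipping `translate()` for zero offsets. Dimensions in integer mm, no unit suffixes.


translate([0, 0, 405]) cube([473, 464, 37]);
cube([42, 42, 405]);
translate([431, 0, 0]) cube([42, 42, 405]);
translate([0, 422, 0]) cube([42, 42, 405]);
translate([431, 422, 0]) cube([42, 42, 405]);
translate([0, 445, 442]) cube([473, 19, 464]);


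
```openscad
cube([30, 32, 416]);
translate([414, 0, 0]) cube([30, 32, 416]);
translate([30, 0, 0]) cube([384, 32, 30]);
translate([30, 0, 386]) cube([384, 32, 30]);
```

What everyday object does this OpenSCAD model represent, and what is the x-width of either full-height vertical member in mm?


A picture frame. The border width is 30 mm.

Four thin pieces enclosing a rectangular opening — a picture frame. The two full-height stiles are 416 mm tall; the top rail sits at z = 386 and is 30 mm tall, so the border above the opening is 416 − 386 = 30 mm, matching the stile x-width.


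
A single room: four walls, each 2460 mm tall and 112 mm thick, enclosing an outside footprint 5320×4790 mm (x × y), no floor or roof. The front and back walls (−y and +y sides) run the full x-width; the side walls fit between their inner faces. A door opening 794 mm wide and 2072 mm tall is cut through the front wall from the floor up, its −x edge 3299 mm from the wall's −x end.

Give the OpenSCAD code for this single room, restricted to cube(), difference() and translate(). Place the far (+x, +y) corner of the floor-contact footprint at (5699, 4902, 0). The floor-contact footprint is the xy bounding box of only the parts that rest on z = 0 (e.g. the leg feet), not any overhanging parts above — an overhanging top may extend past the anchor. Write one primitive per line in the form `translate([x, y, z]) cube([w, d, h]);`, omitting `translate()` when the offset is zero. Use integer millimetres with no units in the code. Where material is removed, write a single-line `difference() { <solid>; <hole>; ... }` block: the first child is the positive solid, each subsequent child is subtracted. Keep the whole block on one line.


difference() { translate([379, 112, 0]) cube([5320, 112, 2460]); translate([3678, 112, 0]) cube([794, 112, 2072]); }
translate([379, 4790, 0]) cube([5320, 112, 2460]);
translate([379, 224, 0]) cube([112, 4566, 2460]);
translate([5587, 224, 0]) cube([112, 4566, 2460]);


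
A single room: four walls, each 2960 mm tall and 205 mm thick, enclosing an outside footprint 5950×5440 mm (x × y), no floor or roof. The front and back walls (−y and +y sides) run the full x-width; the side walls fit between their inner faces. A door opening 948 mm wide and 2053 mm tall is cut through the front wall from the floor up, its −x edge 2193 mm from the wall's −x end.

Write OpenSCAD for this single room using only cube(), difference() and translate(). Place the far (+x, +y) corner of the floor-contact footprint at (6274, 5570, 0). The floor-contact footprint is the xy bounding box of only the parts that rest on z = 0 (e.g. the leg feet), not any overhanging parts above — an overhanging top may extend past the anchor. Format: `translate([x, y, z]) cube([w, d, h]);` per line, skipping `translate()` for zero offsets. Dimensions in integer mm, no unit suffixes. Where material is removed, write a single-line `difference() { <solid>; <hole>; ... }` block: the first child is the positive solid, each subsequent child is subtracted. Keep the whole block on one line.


difference() { translate([324, 130, 0]) cube([5950, 205, 2960]); translate([2517, 130, 0]) cube([948, 205, 2053]); }
translate([324, 5365, 0]) cube([5950, 205, 2960]);
translate([324, 335, 0]) cube([205, 5030, 2960]);
translate([6069, 335, 0]) cube([205, 5030, 2960]);


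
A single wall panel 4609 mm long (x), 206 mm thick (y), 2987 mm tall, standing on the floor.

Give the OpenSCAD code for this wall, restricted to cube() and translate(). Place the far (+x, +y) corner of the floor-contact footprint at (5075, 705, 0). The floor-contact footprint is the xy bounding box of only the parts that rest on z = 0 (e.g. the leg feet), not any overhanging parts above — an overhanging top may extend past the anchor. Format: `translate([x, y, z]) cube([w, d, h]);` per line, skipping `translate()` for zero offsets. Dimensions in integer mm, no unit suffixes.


translate([466, 499, 0]) cube([4609, 206, 2987]);


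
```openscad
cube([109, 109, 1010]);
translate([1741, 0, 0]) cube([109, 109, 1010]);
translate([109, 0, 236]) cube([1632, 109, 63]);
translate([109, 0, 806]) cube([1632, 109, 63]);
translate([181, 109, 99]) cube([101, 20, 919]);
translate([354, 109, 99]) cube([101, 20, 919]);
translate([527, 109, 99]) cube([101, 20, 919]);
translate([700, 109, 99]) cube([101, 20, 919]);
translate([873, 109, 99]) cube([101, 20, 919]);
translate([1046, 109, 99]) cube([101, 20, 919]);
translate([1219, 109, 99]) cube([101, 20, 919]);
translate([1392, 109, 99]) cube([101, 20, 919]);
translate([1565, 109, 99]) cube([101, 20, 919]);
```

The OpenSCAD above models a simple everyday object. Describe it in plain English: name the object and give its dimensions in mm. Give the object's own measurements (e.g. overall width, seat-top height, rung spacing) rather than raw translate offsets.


A fence section. Two 109×109 mm posts, 1010 mm tall, stand on the floor with a clear span of 1632 mm between their inner faces. Two horizontal rails of 109×63 mm section span the gap between the posts with their undersides at z = 236 mm and z = 806 mm, flush with the posts' −y face. 9 pickets, each 101 mm wide, 20 mm thick and 919 mm tall, are fixed to the +y face of the rails with their bottoms at z = 99 mm, spaced across the span with a 72 mm gap after the −x post and between neighbouring pickets, with 75 mm left before the +x post.


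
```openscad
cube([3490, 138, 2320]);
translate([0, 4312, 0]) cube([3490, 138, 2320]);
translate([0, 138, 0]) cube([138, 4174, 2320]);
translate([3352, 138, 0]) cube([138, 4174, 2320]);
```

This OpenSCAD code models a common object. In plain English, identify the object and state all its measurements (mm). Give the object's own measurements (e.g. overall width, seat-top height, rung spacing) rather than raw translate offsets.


The wall frame of a small rectangular building: four walls, each 2320 mm tall and 138 mm thick, enclosing a footprint 3490 mm (x) by 4450 mm (y) outside-to-outside, with no floor or roof. The front and back walls (the −y and +y sides) span the full width; the two side walls fit between them.


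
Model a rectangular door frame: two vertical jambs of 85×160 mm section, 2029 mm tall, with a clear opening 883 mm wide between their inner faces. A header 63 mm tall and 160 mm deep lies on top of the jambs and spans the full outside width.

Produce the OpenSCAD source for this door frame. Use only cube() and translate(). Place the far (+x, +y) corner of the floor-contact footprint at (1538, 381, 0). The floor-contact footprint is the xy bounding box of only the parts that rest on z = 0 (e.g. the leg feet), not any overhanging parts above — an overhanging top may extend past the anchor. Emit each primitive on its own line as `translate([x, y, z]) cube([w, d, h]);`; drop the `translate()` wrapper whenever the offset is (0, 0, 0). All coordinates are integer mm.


translate([485, 221, 0]) cube([85, 160, 2029]);
translate([1453, 221, 0]) cube([85, 160, 2029]);
translate([485, 221, 2029]) cube([1053, 160, 63]);


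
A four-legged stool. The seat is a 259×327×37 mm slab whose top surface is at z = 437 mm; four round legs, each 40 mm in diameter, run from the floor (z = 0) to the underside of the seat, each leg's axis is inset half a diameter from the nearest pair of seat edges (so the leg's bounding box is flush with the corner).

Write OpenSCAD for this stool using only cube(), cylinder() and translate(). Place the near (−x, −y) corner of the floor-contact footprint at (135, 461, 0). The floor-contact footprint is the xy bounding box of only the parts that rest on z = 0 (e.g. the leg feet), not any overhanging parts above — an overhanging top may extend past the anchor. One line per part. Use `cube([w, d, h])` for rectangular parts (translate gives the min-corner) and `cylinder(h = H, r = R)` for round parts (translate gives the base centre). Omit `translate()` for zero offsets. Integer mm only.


// leg_h = 437 - 37 = 400
translate([135, 461, 400]) cube([259, 327, 37]);
translate([155, 481, 0]) cylinder(h = 400, r = 20);
translate([374, 481, 0]) cylinder(h = 400, r = 20);
translate([155, 768, 0]) cylinder(h = 400, r = 20);
translate([374, 768, 0]) cylinder(h = 400, r = 20);


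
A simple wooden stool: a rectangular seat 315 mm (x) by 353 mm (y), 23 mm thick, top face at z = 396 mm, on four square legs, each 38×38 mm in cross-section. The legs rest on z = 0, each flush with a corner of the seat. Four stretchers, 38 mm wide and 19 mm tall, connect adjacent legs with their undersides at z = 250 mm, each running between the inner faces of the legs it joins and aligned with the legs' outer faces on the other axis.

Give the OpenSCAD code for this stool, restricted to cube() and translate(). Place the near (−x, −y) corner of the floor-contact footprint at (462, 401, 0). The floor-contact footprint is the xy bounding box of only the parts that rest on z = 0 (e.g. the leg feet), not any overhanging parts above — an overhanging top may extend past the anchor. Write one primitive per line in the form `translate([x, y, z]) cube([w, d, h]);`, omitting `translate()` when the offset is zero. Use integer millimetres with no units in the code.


translate([462, 401, 373]) cube([315, 353, 23]);
translate([462, 401, 0]) cube([38, 38, 373]);
translate([739, 401, 0]) cube([38, 38, 373]);
translate([462, 716, 0]) cube([38, 38, 373]);
translate([739, 716, 0]) cube([38, 38, 373]);
translate([500, 401, 250]) cube([239, 38, 19]);
translate([500, 716, 250]) cube([239, 38, 19]);
translate([462, 439, 250]) cube([38, 277, 19]);
translate([739, 439, 250]) cube([38, 277, 19]);


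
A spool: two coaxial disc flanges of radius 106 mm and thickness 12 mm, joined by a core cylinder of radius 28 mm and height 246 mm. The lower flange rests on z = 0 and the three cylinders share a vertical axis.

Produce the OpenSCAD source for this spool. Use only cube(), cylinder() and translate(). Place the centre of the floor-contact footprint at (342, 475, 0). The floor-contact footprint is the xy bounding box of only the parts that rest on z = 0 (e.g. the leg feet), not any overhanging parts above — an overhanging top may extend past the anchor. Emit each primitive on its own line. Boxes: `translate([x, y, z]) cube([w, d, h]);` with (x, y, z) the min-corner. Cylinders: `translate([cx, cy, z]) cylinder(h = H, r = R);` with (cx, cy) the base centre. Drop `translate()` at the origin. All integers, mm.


translate([342, 475, 0]) cylinder(h = 12, r = 106);
translate([342, 475, 12]) cylinder(h = 246, r = 28);
translate([342, 475, 258]) cylinder(h = 12, r = 106);


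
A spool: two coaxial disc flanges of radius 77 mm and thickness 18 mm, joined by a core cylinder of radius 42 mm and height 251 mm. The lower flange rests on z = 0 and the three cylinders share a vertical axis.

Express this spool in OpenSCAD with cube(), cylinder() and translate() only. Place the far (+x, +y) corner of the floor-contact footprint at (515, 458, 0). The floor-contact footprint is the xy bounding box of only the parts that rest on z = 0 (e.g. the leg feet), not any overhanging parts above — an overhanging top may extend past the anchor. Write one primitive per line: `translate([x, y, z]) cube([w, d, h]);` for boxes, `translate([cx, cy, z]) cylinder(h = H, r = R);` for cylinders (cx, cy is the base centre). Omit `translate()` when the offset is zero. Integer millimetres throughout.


translate([438, 381, 0]) cylinder(h = 18, r = 77);
translate([438, 381, 18]) cylinder(h = 251, r = 42);
translate([438, 381, 269]) cylinder(h = 18, r = 77);


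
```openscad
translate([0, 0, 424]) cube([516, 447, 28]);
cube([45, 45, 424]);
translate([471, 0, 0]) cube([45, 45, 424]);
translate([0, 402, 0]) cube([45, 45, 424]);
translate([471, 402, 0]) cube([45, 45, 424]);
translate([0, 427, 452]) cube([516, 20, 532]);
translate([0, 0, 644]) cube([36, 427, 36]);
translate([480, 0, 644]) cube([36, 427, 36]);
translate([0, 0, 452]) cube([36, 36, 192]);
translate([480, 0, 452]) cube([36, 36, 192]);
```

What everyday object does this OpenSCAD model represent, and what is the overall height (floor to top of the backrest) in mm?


A chair. The overall height is 984 mm.

A slab on four corner posts with a tall panel at the back — a chair. The seat slab sits at z = 424 with thickness 28, and the 532 mm backrest starts at the seat top, so the overall height is 424 + 28 + 532 = 984 mm.


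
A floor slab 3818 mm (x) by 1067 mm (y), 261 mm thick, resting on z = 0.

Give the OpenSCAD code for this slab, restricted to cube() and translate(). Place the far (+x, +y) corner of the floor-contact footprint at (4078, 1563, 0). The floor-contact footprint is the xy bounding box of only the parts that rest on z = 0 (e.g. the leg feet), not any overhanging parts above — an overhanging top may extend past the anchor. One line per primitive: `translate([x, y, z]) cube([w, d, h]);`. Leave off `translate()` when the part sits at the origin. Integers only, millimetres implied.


translate([260, 496, 0]) cube([3818, 1067, 261]);


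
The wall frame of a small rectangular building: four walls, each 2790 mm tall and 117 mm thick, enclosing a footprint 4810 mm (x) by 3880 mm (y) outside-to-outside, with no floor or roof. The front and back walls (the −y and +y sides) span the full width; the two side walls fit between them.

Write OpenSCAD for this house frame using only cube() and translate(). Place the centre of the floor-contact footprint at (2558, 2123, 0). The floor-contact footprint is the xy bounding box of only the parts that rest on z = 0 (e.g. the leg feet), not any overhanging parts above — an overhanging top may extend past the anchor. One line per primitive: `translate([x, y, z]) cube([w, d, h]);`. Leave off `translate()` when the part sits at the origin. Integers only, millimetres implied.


translate([153, 183, 0]) cube([4810, 117, 2790]);
translate([153, 3946, 0]) cube([4810, 117, 2790]);
translate([153, 300, 0]) cube([117, 3646, 2790]);
translate([4846, 300, 0]) cube([117, 3646, 2790]);


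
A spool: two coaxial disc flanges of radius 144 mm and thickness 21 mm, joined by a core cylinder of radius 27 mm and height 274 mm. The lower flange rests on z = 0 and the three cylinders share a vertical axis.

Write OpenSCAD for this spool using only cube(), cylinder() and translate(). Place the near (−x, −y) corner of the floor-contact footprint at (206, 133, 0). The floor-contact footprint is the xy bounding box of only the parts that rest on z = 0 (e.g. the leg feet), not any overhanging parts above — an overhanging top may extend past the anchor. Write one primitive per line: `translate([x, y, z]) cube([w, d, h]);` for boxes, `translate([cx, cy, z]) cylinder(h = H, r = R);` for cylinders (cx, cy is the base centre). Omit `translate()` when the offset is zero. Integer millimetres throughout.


translate([350, 277, 0]) cylinder(h = 21, r = 144);
translate([350, 277, 21]) cylinder(h = 274, r = 27);
translate([350, 277, 295]) cylinder(h = 21, r = 144);


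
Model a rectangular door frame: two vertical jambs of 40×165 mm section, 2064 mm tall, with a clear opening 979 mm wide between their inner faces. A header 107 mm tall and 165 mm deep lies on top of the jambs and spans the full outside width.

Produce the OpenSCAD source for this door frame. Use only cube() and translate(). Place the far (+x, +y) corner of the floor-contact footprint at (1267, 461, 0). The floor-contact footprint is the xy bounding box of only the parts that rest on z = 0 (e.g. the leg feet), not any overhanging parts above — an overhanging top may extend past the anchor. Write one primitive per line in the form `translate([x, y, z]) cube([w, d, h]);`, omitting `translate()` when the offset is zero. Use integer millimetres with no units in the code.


translate([208, 296, 0]) cube([40, 165, 2064]);
translate([1227, 296, 0]) cube([40, 165, 2064]);
translate([208, 296, 2064]) cube([1059, 165, 107]);


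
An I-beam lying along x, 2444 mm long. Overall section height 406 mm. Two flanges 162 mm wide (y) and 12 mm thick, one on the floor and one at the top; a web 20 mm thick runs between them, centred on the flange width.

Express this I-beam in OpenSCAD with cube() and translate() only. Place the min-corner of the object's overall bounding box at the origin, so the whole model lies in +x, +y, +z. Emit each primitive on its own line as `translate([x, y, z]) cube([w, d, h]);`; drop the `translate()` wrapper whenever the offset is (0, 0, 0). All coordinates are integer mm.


cube([2444, 162, 12]);
translate([0, 71, 12]) cube([2444, 20, 382]);
translate([0, 0, 394]) cube([2444, 162, 12]);


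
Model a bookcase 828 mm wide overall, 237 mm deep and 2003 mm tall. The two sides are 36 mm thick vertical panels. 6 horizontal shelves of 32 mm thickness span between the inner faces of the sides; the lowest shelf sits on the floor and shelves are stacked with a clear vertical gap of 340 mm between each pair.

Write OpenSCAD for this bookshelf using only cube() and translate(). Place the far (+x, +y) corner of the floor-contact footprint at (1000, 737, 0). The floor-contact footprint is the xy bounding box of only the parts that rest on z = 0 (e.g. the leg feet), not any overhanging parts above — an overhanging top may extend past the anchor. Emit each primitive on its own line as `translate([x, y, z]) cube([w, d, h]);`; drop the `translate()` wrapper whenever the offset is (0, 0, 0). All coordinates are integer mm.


translate([172, 500, 0]) cube([36, 237, 2003]);
translate([964, 500, 0]) cube([36, 237, 2003]);
translate([208, 500, 0]) cube([756, 237, 32]);
translate([208, 500, 372]) cube([756, 237, 32]);
translate([208, 500, 744]) cube([756, 237, 32]);
translate([208, 500, 1116]) cube([756, 237, 32]);
translate([208, 500, 1488]) cube([756, 237, 32]);
translate([208, 500, 1860]) cube([756, 237, 32]);


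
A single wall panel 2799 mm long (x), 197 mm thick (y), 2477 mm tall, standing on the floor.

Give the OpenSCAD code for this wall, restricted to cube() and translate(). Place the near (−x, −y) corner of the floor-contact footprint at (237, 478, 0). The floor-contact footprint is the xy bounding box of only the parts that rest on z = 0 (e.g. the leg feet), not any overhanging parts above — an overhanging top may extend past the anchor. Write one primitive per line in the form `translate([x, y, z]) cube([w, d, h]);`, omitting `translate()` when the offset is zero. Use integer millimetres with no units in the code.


translate([237, 478, 0]) cube([2799, 197, 2477]);


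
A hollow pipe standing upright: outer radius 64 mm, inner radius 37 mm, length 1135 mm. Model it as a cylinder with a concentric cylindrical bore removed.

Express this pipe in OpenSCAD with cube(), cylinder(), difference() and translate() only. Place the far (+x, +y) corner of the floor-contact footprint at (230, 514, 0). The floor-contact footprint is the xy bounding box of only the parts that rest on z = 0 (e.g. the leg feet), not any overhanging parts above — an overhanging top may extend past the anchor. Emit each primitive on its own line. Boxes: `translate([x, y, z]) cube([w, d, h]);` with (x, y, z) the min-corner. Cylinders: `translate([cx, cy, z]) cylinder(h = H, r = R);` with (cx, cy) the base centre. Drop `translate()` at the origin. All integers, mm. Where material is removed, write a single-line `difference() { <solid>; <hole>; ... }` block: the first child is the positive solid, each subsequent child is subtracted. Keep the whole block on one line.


difference() { translate([166, 450, 0]) cylinder(h = 1135, r = 64); translate([166, 450, 0]) cylinder(h = 1135, r = 37); }


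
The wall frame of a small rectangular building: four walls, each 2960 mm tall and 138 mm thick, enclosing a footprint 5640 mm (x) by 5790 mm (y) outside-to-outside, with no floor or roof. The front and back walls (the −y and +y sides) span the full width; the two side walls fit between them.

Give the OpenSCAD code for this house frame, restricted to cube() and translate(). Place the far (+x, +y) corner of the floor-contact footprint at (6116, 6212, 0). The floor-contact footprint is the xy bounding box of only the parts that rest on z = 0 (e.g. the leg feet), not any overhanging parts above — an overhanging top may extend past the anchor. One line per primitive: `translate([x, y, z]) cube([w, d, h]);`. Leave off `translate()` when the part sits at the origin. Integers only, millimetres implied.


translate([476, 422, 0]) cube([5640, 138, 2960]);
translate([476, 6074, 0]) cube([5640, 138, 2960]);
translate([476, 560, 0]) cube([138, 5514, 2960]);
translate([5978, 560, 0]) cube([138, 5514, 2960]);


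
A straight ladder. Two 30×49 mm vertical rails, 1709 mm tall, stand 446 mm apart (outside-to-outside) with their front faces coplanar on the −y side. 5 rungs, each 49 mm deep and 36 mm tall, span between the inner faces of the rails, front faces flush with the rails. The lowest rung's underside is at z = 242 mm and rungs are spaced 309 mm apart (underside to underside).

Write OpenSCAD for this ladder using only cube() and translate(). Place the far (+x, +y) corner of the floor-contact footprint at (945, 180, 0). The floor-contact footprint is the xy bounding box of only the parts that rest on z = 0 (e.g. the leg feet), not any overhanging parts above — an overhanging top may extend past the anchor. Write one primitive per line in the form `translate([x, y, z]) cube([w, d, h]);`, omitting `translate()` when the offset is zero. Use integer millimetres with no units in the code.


translate([499, 131, 0]) cube([30, 49, 1709]);
translate([915, 131, 0]) cube([30, 49, 1709]);
translate([529, 131, 242]) cube([386, 49, 36]);
translate([529, 131, 551]) cube([386, 49, 36]);
translate([529, 131, 860]) cube([386, 49, 36]);
translate([529, 131, 1169]) cube([386, 49, 36]);
translate([529, 131, 1478]) cube([386, 49, 36]);


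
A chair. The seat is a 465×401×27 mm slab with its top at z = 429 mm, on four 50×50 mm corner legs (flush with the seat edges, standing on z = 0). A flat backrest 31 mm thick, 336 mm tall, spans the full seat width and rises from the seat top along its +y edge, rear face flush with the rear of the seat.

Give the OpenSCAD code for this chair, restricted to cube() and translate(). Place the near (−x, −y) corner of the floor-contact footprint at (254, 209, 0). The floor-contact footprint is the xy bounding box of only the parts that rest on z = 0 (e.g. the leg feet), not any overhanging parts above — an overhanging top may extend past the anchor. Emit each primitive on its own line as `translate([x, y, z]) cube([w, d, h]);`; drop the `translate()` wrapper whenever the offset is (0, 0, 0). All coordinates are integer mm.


translate([254, 209, 402]) cube([465, 401, 27]);
translate([254, 209, 0]) cube([50, 50, 402]);
translate([669, 209, 0]) cube([50, 50, 402]);
translate([254, 560, 0]) cube([50, 50, 402]);
translate([669, 560, 0]) cube([50, 50, 402]);
translate([254, 579, 429]) cube([465, 31, 336]);


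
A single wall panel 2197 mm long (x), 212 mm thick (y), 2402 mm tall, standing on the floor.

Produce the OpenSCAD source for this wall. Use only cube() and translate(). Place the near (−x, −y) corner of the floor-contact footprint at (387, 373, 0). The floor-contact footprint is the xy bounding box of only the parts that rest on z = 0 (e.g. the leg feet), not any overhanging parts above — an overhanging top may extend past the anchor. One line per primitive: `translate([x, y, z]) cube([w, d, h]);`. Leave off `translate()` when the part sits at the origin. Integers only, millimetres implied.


translate([387, 373, 0]) cube([2197, 212, 2402]);


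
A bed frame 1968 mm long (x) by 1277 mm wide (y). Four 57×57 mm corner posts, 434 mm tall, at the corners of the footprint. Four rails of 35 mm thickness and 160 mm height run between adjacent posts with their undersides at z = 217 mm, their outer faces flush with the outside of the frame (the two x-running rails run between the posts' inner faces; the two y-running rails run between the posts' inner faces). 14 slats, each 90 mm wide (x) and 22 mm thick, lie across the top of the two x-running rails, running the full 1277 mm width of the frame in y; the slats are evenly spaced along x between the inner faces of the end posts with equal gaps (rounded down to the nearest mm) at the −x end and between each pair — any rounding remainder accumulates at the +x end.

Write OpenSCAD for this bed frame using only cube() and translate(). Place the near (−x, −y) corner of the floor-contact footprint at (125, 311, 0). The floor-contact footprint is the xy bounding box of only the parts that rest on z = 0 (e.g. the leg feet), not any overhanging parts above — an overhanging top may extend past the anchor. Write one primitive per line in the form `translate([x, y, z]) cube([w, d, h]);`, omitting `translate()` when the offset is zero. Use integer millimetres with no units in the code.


translate([125, 311, 0]) cube([57, 57, 434]);
translate([125, 1531, 0]) cube([57, 57, 434]);
translate([2036, 311, 0]) cube([57, 57, 434]);
translate([2036, 1531, 0]) cube([57, 57, 434]);
translate([182, 311, 217]) cube([1854, 35, 160]);
translate([182, 1553, 217]) cube([1854, 35, 160]);
translate([125, 368, 217]) cube([35, 1163, 160]);
translate([2058, 368, 217]) cube([35, 1163, 160]);
translate([221, 311, 377]) cube([90, 1277, 22]);
translate([350, 311, 377]) cube([90, 1277, 22]);
translate([479, 311, 377]) cube([90, 1277, 22]);
translate([608, 311, 377]) cube([90, 1277, 22]);
translate([737, 311, 377]) cube([90, 1277, 22]);
translate([866, 311, 377]) cube([90, 1277, 22]);
translate([995, 311, 377]) cube([90, 1277, 22]);
translate([1124, 311, 377]) cube([90, 1277, 22]);
translate([1253, 311, 377]) cube([90, 1277, 22]);
translate([1382, 311, 377]) cube([90, 1277, 22]);
translate([1511, 311, 377]) cube([90, 1277, 22]);
translate([1640, 311, 377]) cube([90, 1277, 22]);
translate([1769, 311, 377]) cube([90, 1277, 22]);
translate([1898, 311, 377]) cube([90, 1277, 22]);


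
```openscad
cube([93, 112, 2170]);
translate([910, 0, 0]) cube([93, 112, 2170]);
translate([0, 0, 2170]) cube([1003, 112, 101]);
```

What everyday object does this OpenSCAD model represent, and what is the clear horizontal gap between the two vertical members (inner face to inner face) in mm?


A door frame. The clear opening width is 817 mm.

Two 2170 mm tall posts with a header on top — a door frame. The left jamb is 93 mm wide at x = 0; the right jamb starts at x = 910. The clear opening is 910 − 93 = 817 mm.


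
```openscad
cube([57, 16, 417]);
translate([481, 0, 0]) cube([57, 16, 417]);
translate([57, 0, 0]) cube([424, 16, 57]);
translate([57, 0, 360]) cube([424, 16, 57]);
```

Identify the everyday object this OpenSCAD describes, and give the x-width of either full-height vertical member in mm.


A picture frame. The border width is 57 mm.

Four thin pieces enclosing a rectangular opening — a picture frame. The two full-height stiles are 417 mm tall; the top rail sits at z = 360 and is 57 mm tall, so the border above the opening is 417 − 360 = 57 mm, matching the stile x-width.


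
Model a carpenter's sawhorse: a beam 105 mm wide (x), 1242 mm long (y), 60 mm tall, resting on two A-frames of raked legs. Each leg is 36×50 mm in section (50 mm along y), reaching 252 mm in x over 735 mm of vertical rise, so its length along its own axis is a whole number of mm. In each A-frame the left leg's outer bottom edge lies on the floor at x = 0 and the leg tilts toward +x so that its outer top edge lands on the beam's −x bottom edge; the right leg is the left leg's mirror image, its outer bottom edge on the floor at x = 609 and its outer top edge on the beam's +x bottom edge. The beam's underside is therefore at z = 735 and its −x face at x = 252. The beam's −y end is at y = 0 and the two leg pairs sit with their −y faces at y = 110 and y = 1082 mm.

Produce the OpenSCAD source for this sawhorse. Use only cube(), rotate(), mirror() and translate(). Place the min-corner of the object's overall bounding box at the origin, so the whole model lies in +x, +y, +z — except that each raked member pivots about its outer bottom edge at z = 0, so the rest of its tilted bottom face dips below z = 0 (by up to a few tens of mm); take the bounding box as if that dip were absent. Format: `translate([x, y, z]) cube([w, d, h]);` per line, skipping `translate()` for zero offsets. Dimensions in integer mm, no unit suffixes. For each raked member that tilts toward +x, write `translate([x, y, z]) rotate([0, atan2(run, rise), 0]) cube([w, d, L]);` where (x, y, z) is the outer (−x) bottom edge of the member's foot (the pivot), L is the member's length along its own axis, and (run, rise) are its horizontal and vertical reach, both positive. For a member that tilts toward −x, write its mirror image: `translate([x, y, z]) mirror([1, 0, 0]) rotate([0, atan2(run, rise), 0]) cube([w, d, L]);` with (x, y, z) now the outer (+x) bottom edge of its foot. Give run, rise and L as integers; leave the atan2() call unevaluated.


// leg length = √(252² + 735²) = 777
// right-leg outer foot x = 2·252 + 105 = 609
// beam min-corner = (252, 0, 735)
translate([252, 0, 735]) cube([105, 1242, 60]);
translate([0, 110, 0]) rotate([0, atan2(252, 735), 0]) cube([36, 50, 777]);
translate([609, 110, 0]) mirror([1, 0, 0]) rotate([0, atan2(252, 735), 0]) cube([36, 50, 777]);
translate([0, 1082, 0]) rotate([0, atan2(252, 735), 0]) cube([36, 50, 777]);
translate([609, 1082, 0]) mirror([1, 0, 0]) rotate([0, atan2(252, 735), 0]) cube([36, 50, 777]);
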